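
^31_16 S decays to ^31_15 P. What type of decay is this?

ΔA = 31 − 31 = 0; ΔZ = 15 − 16 = -1.
A is unchanged and Z drops by 1 — a proton has become a neutron (β⁺ emission or electron capture).

beta-plus decay or electron capture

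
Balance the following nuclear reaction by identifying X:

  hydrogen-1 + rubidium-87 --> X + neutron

Conserve mass number: 1 + 87 = A + 1, so A = 87.
Conserve atomic number: 1 + 37 = Z + 0, so Z = 38.
Z = 38 is strontium, so the species is strontium-87.

Sr-87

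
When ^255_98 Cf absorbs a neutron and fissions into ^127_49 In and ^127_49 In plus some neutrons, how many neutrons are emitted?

Conserve mass number: 256 = 127 + 127 + k, so k = 256 − 254 = 2.
Check atomic number: 98 = 49 + 49 + 0 = 98. ✓

2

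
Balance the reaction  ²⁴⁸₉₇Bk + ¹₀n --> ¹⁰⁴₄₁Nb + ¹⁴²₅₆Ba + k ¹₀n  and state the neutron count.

Conserve mass number: 249 = 104 + 142 + k, so k = 249 − 246 = 3.
Check atomic number: 97 = 41 + 56 + 0 = 97. ✓

3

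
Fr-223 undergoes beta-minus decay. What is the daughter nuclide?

Beta-minus decay: mass number changes by +0, atomic number by +1.
A: 223 = 223; Z: 87 + 1 = 88.
Z = 88 is radium, so the daughter is Ra-223.

Ra-223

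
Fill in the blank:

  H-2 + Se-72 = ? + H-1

Conserve mass number: 2 + 72 = A + 1, so A = 73.
Conserve atomic number: 1 + 34 = Z + 1, so Z = 34.
Z = 34 is selenium, so the species is Se-73.

Se-73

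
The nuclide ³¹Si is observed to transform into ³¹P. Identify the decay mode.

beta-minus decay

ΔA = 31 − 31 = 0; ΔZ = 15 − 14 = +1.
A is unchanged and Z rises by 1 — a neutron has become a proton (β⁻ decay).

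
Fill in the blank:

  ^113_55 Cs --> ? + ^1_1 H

Conserve mass number: 113 = A + 1, so A = 112.
Conserve atomic number: 55 = Z + 1, so Z = 54.
Z = 54 is xenon, so the species is ^112_54 Xe.

Xe-112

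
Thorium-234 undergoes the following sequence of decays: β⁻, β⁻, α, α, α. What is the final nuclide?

Start: (A, Z) = (234, 90).
After β⁻: (234, 91).
After β⁻: (234, 92).
After α: (230, 90).
After α: (226, 88).
After α: (222, 86).
Z = 86 is radon.

Rn-222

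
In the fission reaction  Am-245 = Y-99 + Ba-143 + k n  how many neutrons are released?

3

Conserve mass number: 245 = 99 + 143 + k, so k = 245 − 242 = 3.
Check atomic number: 95 = 39 + 56 + 0 = 95. ✓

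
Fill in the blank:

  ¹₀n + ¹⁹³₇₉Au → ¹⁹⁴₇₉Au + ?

Conserve mass number: 1 + 193 = 194 + A, so A = 0.
Conserve atomic number: 0 + 79 = 79 + Z, so Z = 0.
A = 0 and Z = 0 is ⁰₀γ — a gamma ray.

gamma ray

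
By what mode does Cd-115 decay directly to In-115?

beta-minus decay

ΔA = 115 − 115 = 0; ΔZ = 49 − 48 = +1.
A is unchanged and Z rises by 1 — a neutron has become a proton (β⁻ decay).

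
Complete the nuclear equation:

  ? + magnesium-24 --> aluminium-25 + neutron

Conserve mass number: A + 24 = 25 + 1, so A = 2.
Conserve atomic number: Z + 12 = 13 + 0, so Z = 1.
A = 2 and Z = 1 is hydrogen-2 — a deuteron.

deuteron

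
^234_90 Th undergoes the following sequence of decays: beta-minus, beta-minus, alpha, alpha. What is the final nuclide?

Start: (A, Z) = (234, 90).
After β⁻: (234, 91).
After β⁻: (234, 92).
After α: (230, 90).
After α: (226, 88).
Z = 88 is radium.

Ra-226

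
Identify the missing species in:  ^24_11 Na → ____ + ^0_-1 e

Mg-24

Conserve mass number: 24 = A + 0, so A = 24.
Conserve atomic number: 11 = Z − 1, so Z = 12.
Z = 12 is magnesium, so the species is ^24_12 Mg.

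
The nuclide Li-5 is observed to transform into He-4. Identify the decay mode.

ΔA = 4 − 5 = -1; ΔZ = 2 − 3 = -1.
A drops by 1 and Z drops by 1 — a proton was emitted.

proton emission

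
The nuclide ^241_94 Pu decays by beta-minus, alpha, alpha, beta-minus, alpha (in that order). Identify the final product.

Start: (A, Z) = (241, 94).
After β⁻: (241, 95).
After α: (237, 93).
After α: (233, 91).
After β⁻: (233, 92).
After α: (229, 90).
Z = 90 is thorium.

Th-229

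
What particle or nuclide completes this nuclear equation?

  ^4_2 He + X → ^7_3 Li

triton

Conserve mass number: 4 + A = 7, so A = 3.
Conserve atomic number: 2 + Z = 3, so Z = 1.
A = 3 and Z = 1 is ^3_1 H — a triton.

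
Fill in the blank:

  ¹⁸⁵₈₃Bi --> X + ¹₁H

Pb-184

Conserve mass number: 185 = A + 1, so A = 184.
Conserve atomic number: 83 = Z + 1, so Z = 82.
Z = 82 is lead, so the species is ¹⁸⁴₈₂Pb.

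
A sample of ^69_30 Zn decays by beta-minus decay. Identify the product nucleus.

Beta-minus decay: mass number changes by +0, atomic number by +1.
A: 69 = 69; Z: 30 + 1 = 31.
Z = 31 is gallium, so the daughter is ^69_31 Ga.

Ga-69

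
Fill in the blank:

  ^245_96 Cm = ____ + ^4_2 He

Pu-241

Conserve mass number: 245 = A + 4, so A = 241.
Conserve atomic number: 96 = Z + 2, so Z = 94.
Z = 94 is plutonium, so the species is ^241_94 Pu.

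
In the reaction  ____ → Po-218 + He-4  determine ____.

Conserve mass number: A = 218 + 4, so A = 222.
Conserve atomic number: Z = 84 + 2, so Z = 86.
Z = 86 is radon, so the species is Rn-222.

Rn-222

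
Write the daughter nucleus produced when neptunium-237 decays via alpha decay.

Alpha decay: mass number changes by -4, atomic number by -2.
A: 237 − 4 = 233; Z: 93 − 2 = 91.
Z = 91 is protactinium, so the daughter is protactinium-233.

Pa-233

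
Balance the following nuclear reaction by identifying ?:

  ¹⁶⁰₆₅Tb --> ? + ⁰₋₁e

Dy-160

Conserve mass number: 160 = A + 0, so A = 160.
Conserve atomic number: 65 = Z − 1, so Z = 66.
Z = 66 is dysprosium, so the species is ¹⁶⁰₆₆Dy.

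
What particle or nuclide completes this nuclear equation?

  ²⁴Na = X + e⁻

Conserve mass number: 24 = A + 0, so A = 24.
Conserve atomic number: 11 = Z − 1, so Z = 12.
Z = 12 is magnesium, so the species is ²⁴Mg.

Mg-24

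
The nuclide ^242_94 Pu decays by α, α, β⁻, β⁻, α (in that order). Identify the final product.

Th-230

Start: (A, Z) = (242, 94).
After α: (238, 92).
After α: (234, 90).
After β⁻: (234, 91).
After β⁻: (234, 92).
After α: (230, 90).
Z = 90 is thorium.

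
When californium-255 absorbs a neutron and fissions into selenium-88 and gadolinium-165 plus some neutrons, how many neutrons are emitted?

3

Conserve mass number: 256 = 88 + 165 + k, so k = 256 − 253 = 3.
Check atomic number: 98 = 34 + 64 + 0 = 98. ✓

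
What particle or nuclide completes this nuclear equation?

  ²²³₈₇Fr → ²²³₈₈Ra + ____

beta-minus particle

Conserve mass number: 223 = 223 + A, so A = 0.
Conserve atomic number: 87 = 88 + Z, so Z = -1.
A = 0 and Z = -1 is ⁰₋₁e — a beta-minus particle.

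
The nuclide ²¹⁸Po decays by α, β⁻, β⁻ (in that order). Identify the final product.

Po-214

Start: (A, Z) = (218, 84).
After α: (214, 82).
After β⁻: (214, 83).
After β⁻: (214, 84).
Z = 84 is polonium.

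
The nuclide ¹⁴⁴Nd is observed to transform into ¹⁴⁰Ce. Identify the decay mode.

ΔA = 140 − 144 = -4; ΔZ = 58 − 60 = -2.
A drops by 4 and Z drops by 2 — the signature of alpha emission.

alpha decay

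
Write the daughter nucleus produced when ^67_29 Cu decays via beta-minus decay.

Zn-67

Beta-minus decay: mass number changes by +0, atomic number by +1.
A: 67 = 67; Z: 29 + 1 = 30.
Z = 30 is zinc, so the daughter is ^67_30 Zn.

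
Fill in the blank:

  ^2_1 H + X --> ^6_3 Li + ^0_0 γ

alpha particle

Conserve mass number: 2 + A = 6 + 0, so A = 4.
Conserve atomic number: 1 + Z = 3 + 0, so Z = 2.
A = 4 and Z = 2 is ^4_2 He — an alpha particle.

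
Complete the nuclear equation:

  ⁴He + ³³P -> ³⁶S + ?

Conserve mass number: 4 + 33 = 36 + A, so A = 1.
Conserve atomic number: 2 + 15 = 16 + Z, so Z = 1.
A = 1 and Z = 1 is ¹H — a proton.

proton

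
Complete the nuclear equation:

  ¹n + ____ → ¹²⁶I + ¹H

Xe-126

Conserve mass number: 1 + A = 126 + 1, so A = 126.
Conserve atomic number: 0 + Z = 53 + 1, so Z = 54.
Z = 54 is xenon, so the species is ¹²⁶Xe.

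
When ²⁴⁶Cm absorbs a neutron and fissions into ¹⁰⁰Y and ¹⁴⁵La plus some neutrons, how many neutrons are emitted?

Conserve mass number: 247 = 100 + 145 + k, so k = 247 − 245 = 2.
Check atomic number: 96 = 39 + 57 + 0 = 96. ✓

2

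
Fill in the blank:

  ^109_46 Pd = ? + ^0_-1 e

Ag-109

Conserve mass number: 109 = A + 0, so A = 109.
Conserve atomic number: 46 = Z − 1, so Z = 47.
Z = 47 is silver, so the species is ^109_47 Ag.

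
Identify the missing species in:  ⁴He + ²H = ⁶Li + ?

Conserve mass number: 4 + 2 = 6 + A, so A = 0.
Conserve atomic number: 2 + 1 = 3 + Z, so Z = 0.
A = 0 and Z = 0 is γ — a gamma ray.

gamma ray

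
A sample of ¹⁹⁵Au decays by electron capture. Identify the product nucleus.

Pt-195

Electron capture: mass number changes by +0, atomic number by -1.
A: 195 = 195; Z: 79 − 1 = 78.
Z = 78 is platinum, so the daughter is ¹⁹⁵Pt.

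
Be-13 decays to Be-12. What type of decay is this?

neutron emission

ΔA = 12 − 13 = -1; ΔZ = 4 − 4 = +0.
A drops by 1 with Z unchanged — a neutron was emitted.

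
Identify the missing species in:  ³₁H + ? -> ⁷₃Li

Conserve mass number: 3 + A = 7, so A = 4.
Conserve atomic number: 1 + Z = 3, so Z = 2.
A = 4 and Z = 2 is ⁴₂He — an alpha particle.

alpha particle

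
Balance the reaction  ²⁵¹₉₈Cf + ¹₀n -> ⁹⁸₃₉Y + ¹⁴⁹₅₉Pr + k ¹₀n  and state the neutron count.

Conserve mass number: 252 = 98 + 149 + k, so k = 252 − 247 = 5.
Check atomic number: 98 = 39 + 59 + 0 = 98. ✓

5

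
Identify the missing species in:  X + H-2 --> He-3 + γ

proton

Conserve mass number: A + 2 = 3 + 0, so A = 1.
Conserve atomic number: Z + 1 = 2 + 0, so Z = 1.
A = 1 and Z = 1 is H-1 — a proton.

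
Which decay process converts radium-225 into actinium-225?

ΔA = 225 − 225 = 0; ΔZ = 89 − 88 = +1.
A is unchanged and Z rises by 1 — a neutron has become a proton (β⁻ decay).

beta-minus decay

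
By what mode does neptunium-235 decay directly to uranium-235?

beta-plus decay or electron capture

ΔA = 235 − 235 = 0; ΔZ = 92 − 93 = -1.
A is unchanged and Z drops by 1 — a proton has become a neutron (β⁺ emission or electron capture).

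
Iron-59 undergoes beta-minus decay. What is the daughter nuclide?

Beta-minus decay: mass number changes by +0, atomic number by +1.
A: 59 = 59; Z: 26 + 1 = 27.
Z = 27 is cobalt, so the daughter is cobalt-59.

Co-59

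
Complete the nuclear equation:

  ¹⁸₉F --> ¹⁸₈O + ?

Conserve mass number: 18 = 18 + A, so A = 0.
Conserve atomic number: 9 = 8 + Z, so Z = 1.
A = 0 and Z = 1 is ⁰₁e — a positron.

positron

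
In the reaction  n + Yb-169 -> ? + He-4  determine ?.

Er-166

Conserve mass number: 1 + 169 = A + 4, so A = 166.
Conserve atomic number: 0 + 70 = Z + 2, so Z = 68.
Z = 68 is erbium, so the species is Er-166.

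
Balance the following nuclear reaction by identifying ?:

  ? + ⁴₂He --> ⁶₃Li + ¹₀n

Conserve mass number: A + 4 = 6 + 1, so A = 3.
Conserve atomic number: Z + 2 = 3 + 0, so Z = 1.
A = 3 and Z = 1 is ³₁H — a triton.

triton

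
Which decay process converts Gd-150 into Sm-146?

alpha decay

ΔA = 146 − 150 = -4; ΔZ = 62 − 64 = -2.
A drops by 4 and Z drops by 2 — the signature of alpha emission.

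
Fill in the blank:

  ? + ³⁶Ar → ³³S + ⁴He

Conserve mass number: A + 36 = 33 + 4, so A = 1.
Conserve atomic number: Z + 18 = 16 + 2, so Z = 0.
A = 1 and Z = 0 is ¹n — a neutron.

neutron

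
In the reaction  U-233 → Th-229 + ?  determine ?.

alpha particle

Conserve mass number: 233 = 229 + A, so A = 4.
Conserve atomic number: 92 = 90 + Z, so Z = 2.
A = 4 and Z = 2 is He-4 — an alpha particle.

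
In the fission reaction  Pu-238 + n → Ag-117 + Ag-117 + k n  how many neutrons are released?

5

Conserve mass number: 239 = 117 + 117 + k, so k = 239 − 234 = 5.
Check atomic number: 94 = 47 + 47 + 0 = 94. ✓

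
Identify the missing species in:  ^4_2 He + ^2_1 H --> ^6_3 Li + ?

Conserve mass number: 4 + 2 = 6 + A, so A = 0.
Conserve atomic number: 2 + 1 = 3 + Z, so Z = 0.
A = 0 and Z = 0 is ^0_0 γ — a gamma ray.

gamma ray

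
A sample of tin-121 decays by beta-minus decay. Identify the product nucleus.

Beta-minus decay: mass number changes by +0, atomic number by +1.
A: 121 = 121; Z: 50 + 1 = 51.
Z = 51 is antimony, so the daughter is antimony-121.

Sb-121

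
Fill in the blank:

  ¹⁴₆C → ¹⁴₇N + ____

beta-minus particle

Conserve mass number: 14 = 14 + A, so A = 0.
Conserve atomic number: 6 = 7 + Z, so Z = -1.
A = 0 and Z = -1 is ⁰₋₁e — a beta-minus particle.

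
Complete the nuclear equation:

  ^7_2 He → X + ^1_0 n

Conserve mass number: 7 = A + 1, so A = 6.
Conserve atomic number: 2 = Z + 0, so Z = 2.
Z = 2 is helium, so the species is ^6_2 He.

He-6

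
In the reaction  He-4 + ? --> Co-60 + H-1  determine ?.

Conserve mass number: 4 + A = 60 + 1, so A = 57.
Conserve atomic number: 2 + Z = 27 + 1, so Z = 26.
Z = 26 is iron, so the species is Fe-57.

Fe-57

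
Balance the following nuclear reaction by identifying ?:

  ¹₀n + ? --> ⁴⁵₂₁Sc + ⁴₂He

V-48

Conserve mass number: 1 + A = 45 + 4, so A = 48.
Conserve atomic number: 0 + Z = 21 + 2, so Z = 23.
Z = 23 is vanadium, so the species is ⁴⁸₂₃V.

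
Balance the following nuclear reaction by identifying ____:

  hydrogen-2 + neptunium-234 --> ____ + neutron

Conserve mass number: 2 + 234 = A + 1, so A = 235.
Conserve atomic number: 1 + 93 = Z + 0, so Z = 94.
Z = 94 is plutonium, so the species is plutonium-235.

Pu-235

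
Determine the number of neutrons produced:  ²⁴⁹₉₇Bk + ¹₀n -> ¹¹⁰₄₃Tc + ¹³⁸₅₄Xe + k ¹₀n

2

Conserve mass number: 250 = 110 + 138 + k, so k = 250 − 248 = 2.
Check atomic number: 97 = 43 + 54 + 0 = 97. ✓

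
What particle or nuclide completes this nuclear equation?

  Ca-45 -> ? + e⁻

Conserve mass number: 45 = A + 0, so A = 45.
Conserve atomic number: 20 = Z − 1, so Z = 21.
Z = 21 is scandium, so the species is Sc-45.

Sc-45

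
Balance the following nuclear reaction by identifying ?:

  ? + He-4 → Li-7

Conserve mass number: A + 4 = 7, so A = 3.
Conserve atomic number: Z + 2 = 3, so Z = 1.
A = 3 and Z = 1 is H-3 — a triton.

triton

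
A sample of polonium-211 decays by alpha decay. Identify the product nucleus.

Alpha decay: mass number changes by -4, atomic number by -2.
A: 211 − 4 = 207; Z: 84 − 2 = 82.
Z = 82 is lead, so the daughter is lead-207.

Pb-207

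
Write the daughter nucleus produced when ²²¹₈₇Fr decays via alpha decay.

At-217

Alpha decay: mass number changes by -4, atomic number by -2.
A: 221 − 4 = 217; Z: 87 − 2 = 85.
Z = 85 is astatine, so the daughter is ²¹⁷₈₅At.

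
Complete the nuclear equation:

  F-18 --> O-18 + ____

Conserve mass number: 18 = 18 + A, so A = 0.
Conserve atomic number: 9 = 8 + Z, so Z = 1.
A = 0 and Z = 1 is e⁺ — a positron.

positron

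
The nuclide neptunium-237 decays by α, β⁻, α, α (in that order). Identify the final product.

Ra-225

Start: (A, Z) = (237, 93).
After α: (233, 91).
After β⁻: (233, 92).
After α: (229, 90).
After α: (225, 88).
Z = 88 is radium.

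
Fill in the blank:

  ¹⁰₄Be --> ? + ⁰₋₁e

Conserve mass number: 10 = A + 0, so A = 10.
Conserve atomic number: 4 = Z − 1, so Z = 5.
Z = 5 is boron, so the species is ¹⁰₅B.

B-10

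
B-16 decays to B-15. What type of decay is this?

ΔA = 15 − 16 = -1; ΔZ = 5 − 5 = +0.
A drops by 1 with Z unchanged — a neutron was emitted.

neutron emission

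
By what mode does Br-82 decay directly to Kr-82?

ΔA = 82 − 82 = 0; ΔZ = 36 − 35 = +1.
A is unchanged and Z rises by 1 — a neutron has become a proton (β⁻ decay).

beta-minus decay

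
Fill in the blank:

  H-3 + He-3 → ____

Li-6

Conserve mass number: 3 + 3 = A, so A = 6.
Conserve atomic number: 1 + 2 = Z, so Z = 3.
Z = 3 is lithium, so the species is Li-6.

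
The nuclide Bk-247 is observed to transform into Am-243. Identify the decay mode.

ΔA = 243 − 247 = -4; ΔZ = 95 − 97 = -2.
A drops by 4 and Z drops by 2 — the signature of alpha emission.

alpha decay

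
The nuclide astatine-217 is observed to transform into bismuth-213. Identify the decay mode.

ΔA = 213 − 217 = -4; ΔZ = 83 − 85 = -2.
A drops by 4 and Z drops by 2 — the signature of alpha emission.

alpha decay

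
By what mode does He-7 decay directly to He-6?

ΔA = 6 − 7 = -1; ΔZ = 2 − 2 = +0.
A drops by 1 with Z unchanged — a neutron was emitted.

neutron emission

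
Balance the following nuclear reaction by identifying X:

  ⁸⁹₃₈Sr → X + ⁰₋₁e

Conserve mass number: 89 = A + 0, so A = 89.
Conserve atomic number: 38 = Z − 1, so Z = 39.
Z = 39 is yttrium, so the species is ⁸⁹₃₉Y.

Y-89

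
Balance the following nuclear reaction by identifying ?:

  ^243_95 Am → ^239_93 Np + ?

Conserve mass number: 243 = 239 + A, so A = 4.
Conserve atomic number: 95 = 93 + Z, so Z = 2.
A = 4 and Z = 2 is ^4_2 He — an alpha particle.

alpha particle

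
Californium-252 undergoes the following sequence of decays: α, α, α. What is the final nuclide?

Start: (A, Z) = (252, 98).
After α: (248, 96).
After α: (244, 94).
After α: (240, 92).
Z = 92 is uranium.

U-240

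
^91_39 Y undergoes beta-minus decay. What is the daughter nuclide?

Beta-minus decay: mass number changes by +0, atomic number by +1.
A: 91 = 91; Z: 39 + 1 = 40.
Z = 40 is zirconium, so the daughter is ^91_40 Zr.

Zr-91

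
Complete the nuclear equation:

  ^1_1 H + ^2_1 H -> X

He-3

Conserve mass number: 1 + 2 = A, so A = 3.
Conserve atomic number: 1 + 1 = Z, so Z = 2.
Z = 2 is helium, so the species is ^3_2 He.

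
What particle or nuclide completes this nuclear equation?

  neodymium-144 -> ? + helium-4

Ce-140

Conserve mass number: 144 = A + 4, so A = 140.
Conserve atomic number: 60 = Z + 2, so Z = 58.
Z = 58 is cerium, so the species is cerium-140.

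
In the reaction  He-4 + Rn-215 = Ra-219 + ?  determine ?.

gamma ray

Conserve mass number: 4 + 215 = 219 + A, so A = 0.
Conserve atomic number: 2 + 86 = 88 + Z, so Z = 0.
A = 0 and Z = 0 is γ — a gamma ray.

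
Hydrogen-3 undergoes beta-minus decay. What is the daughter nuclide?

He-3

Beta-minus decay: mass number changes by +0, atomic number by +1.
A: 3 = 3; Z: 1 + 1 = 2.
Z = 2 is helium, so the daughter is helium-3.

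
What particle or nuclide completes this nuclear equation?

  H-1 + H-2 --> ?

He-3

Conserve mass number: 1 + 2 = A, so A = 3.
Conserve atomic number: 1 + 1 = Z, so Z = 2.
Z = 2 is helium, so the species is He-3.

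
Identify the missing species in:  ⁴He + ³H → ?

Li-7

Conserve mass number: 4 + 3 = A, so A = 7.
Conserve atomic number: 2 + 1 = Z, so Z = 3.
Z = 3 is lithium, so the species is ⁷Li.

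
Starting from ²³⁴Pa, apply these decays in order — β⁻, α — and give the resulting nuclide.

Start: (A, Z) = (234, 91).
After β⁻: (234, 92).
After α: (230, 90).
Z = 90 is thorium.

Th-230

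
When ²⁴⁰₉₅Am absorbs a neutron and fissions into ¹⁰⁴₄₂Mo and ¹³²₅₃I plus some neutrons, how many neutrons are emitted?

5

Conserve mass number: 241 = 104 + 132 + k, so k = 241 − 236 = 5.
Check atomic number: 95 = 42 + 53 + 0 = 95. ✓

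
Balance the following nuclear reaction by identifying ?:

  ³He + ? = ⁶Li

triton

Conserve mass number: 3 + A = 6, so A = 3.
Conserve atomic number: 2 + Z = 3, so Z = 1.
A = 3 and Z = 1 is ³H — a triton.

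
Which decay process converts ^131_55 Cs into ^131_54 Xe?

ΔA = 131 − 131 = 0; ΔZ = 54 − 55 = -1.
A is unchanged and Z drops by 1 — a proton has become a neutron (β⁺ emission or electron capture).

beta-plus decay or electron capture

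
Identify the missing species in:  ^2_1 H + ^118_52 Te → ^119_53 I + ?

Conserve mass number: 2 + 118 = 119 + A, so A = 1.
Conserve atomic number: 1 + 52 = 53 + Z, so Z = 0.
A = 1 and Z = 0 is ^1_0 n — a neutron.

neutron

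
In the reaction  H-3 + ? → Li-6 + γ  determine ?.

Conserve mass number: 3 + A = 6 + 0, so A = 3.
Conserve atomic number: 1 + Z = 3 + 0, so Z = 2.
Z = 2 is helium, so the species is He-3.

He-3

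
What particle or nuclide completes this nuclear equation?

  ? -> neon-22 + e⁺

Na-22

Conserve mass number: A = 22 + 0, so A = 22.
Conserve atomic number: Z = 10 + 1, so Z = 11.
Z = 11 is sodium, so the species is sodium-22.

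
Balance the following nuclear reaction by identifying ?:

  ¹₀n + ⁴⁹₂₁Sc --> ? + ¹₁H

Conserve mass number: 1 + 49 = A + 1, so A = 49.
Conserve atomic number: 0 + 21 = Z + 1, so Z = 20.
Z = 20 is calcium, so the species is ⁴⁹₂₀Ca.

Ca-49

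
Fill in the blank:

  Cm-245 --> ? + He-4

Pu-241

Conserve mass number: 245 = A + 4, so A = 241.
Conserve atomic number: 96 = Z + 2, so Z = 94.
Z = 94 is plutonium, so the species is Pu-241.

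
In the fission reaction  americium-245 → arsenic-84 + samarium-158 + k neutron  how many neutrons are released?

3

Conserve mass number: 245 = 84 + 158 + k, so k = 245 − 242 = 3.
Check atomic number: 95 = 33 + 62 + 0 = 95. ✓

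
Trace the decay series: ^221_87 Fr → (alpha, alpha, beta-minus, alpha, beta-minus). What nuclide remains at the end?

Bi-209

Start: (A, Z) = (221, 87).
After α: (217, 85).
After α: (213, 83).
After β⁻: (213, 84).
After α: (209, 82).
After β⁻: (209, 83).
Z = 83 is bismuth.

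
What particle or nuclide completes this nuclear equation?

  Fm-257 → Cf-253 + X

alpha particle

Conserve mass number: 257 = 253 + A, so A = 4.
Conserve atomic number: 100 = 98 + Z, so Z = 2.
A = 4 and Z = 2 is He-4 — an alpha particle.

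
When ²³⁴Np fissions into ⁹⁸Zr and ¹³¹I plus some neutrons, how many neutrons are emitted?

Conserve mass number: 234 = 98 + 131 + k, so k = 234 − 229 = 5.
Check atomic number: 93 = 40 + 53 + 0 = 93. ✓

5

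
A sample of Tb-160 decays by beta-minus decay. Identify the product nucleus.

Beta-minus decay: mass number changes by +0, atomic number by +1.
A: 160 = 160; Z: 65 + 1 = 66.
Z = 66 is dysprosium, so the daughter is Dy-160.

Dy-160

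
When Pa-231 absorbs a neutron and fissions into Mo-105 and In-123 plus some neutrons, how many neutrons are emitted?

Conserve mass number: 232 = 105 + 123 + k, so k = 232 − 228 = 4.
Check atomic number: 91 = 42 + 49 + 0 = 91. ✓

4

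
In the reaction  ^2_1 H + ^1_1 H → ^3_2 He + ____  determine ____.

gamma ray

Conserve mass number: 2 + 1 = 3 + A, so A = 0.
Conserve atomic number: 1 + 1 = 2 + Z, so Z = 0.
A = 0 and Z = 0 is ^0_0 γ — a gamma ray.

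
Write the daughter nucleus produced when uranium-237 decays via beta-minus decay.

Np-237

Beta-minus decay: mass number changes by +0, atomic number by +1.
A: 237 = 237; Z: 92 + 1 = 93.
Z = 93 is neptunium, so the daughter is neptunium-237.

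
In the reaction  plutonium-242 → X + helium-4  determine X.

Conserve mass number: 242 = A + 4, so A = 238.
Conserve atomic number: 94 = Z + 2, so Z = 92.
Z = 92 is uranium, so the species is uranium-238.

U-238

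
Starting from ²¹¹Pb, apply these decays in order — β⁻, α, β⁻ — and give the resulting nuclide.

Pb-207

Start: (A, Z) = (211, 82).
After β⁻: (211, 83).
After α: (207, 81).
After β⁻: (207, 82).
Z = 82 is lead.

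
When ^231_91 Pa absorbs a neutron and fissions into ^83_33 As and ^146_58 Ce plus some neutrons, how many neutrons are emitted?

Conserve mass number: 232 = 83 + 146 + k, so k = 232 − 229 = 3.
Check atomic number: 91 = 33 + 58 + 0 = 91. ✓

3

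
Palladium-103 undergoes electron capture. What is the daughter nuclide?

Electron capture: mass number changes by +0, atomic number by -1.
A: 103 = 103; Z: 46 − 1 = 45.
Z = 45 is rhodium, so the daughter is rhodium-103.

Rh-103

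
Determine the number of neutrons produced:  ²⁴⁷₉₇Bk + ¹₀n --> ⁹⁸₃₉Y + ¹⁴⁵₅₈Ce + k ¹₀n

5

Conserve mass number: 248 = 98 + 145 + k, so k = 248 − 243 = 5.
Check atomic number: 97 = 39 + 58 + 0 = 97. ✓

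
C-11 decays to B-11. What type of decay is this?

ΔA = 11 − 11 = 0; ΔZ = 5 − 6 = -1.
A is unchanged and Z drops by 1 — a proton has become a neutron (β⁺ emission or electron capture).

beta-plus decay or electron capture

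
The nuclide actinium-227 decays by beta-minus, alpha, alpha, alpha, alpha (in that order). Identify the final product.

Pb-211

Start: (A, Z) = (227, 89).
After β⁻: (227, 90).
After α: (223, 88).
After α: (219, 86).
After α: (215, 84).
After α: (211, 82).
Z = 82 is lead.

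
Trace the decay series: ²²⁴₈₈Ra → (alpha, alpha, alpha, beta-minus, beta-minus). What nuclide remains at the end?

Start: (A, Z) = (224, 88).
After α: (220, 86).
After α: (216, 84).
After α: (212, 82).
After β⁻: (212, 83).
After β⁻: (212, 84).
Z = 84 is polonium.

Po-212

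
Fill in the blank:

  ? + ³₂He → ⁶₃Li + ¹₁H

alpha particle

Conserve mass number: A + 3 = 6 + 1, so A = 4.
Conserve atomic number: Z + 2 = 3 + 1, so Z = 2.
A = 4 and Z = 2 is ⁴₂He — an alpha particle.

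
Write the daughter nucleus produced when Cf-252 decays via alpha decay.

Cm-248

Alpha decay: mass number changes by -4, atomic number by -2.
A: 252 − 4 = 248; Z: 98 − 2 = 96.
Z = 96 is curium, so the daughter is Cm-248.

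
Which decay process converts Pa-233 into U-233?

ΔA = 233 − 233 = 0; ΔZ = 92 − 91 = +1.
A is unchanged and Z rises by 1 — a neutron has become a proton (β⁻ decay).

beta-minus decay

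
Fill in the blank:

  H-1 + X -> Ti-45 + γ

Conserve mass number: 1 + A = 45 + 0, so A = 44.
Conserve atomic number: 1 + Z = 22 + 0, so Z = 21.
Z = 21 is scandium, so the species is Sc-44.

Sc-44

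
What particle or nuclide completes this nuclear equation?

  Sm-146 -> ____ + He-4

Conserve mass number: 146 = A + 4, so A = 142.
Conserve atomic number: 62 = Z + 2, so Z = 60.
Z = 60 is neodymium, so the species is Nd-142.

Nd-142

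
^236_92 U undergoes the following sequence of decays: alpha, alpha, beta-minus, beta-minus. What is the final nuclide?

Th-228

Start: (A, Z) = (236, 92).
After α: (232, 90).
After α: (228, 88).
After β⁻: (228, 89).
After β⁻: (228, 90).
Z = 90 is thorium.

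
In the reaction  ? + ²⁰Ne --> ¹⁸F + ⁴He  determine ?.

deuteron

Conserve mass number: A + 20 = 18 + 4, so A = 2.
Conserve atomic number: Z + 10 = 9 + 2, so Z = 1.
A = 2 and Z = 1 is ²H — a deuteron.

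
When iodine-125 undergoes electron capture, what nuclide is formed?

Te-125

Electron capture: mass number changes by +0, atomic number by -1.
A: 125 = 125; Z: 53 − 1 = 52.
Z = 52 is tellurium, so the daughter is tellurium-125.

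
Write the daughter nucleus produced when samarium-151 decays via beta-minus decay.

Eu-151

Beta-minus decay: mass number changes by +0, atomic number by +1.
A: 151 = 151; Z: 62 + 1 = 63.
Z = 63 is europium, so the daughter is europium-151.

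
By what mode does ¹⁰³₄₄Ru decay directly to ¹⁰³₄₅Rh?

ΔA = 103 − 103 = 0; ΔZ = 45 − 44 = +1.
A is unchanged and Z rises by 1 — a neutron has become a proton (β⁻ decay).

beta-minus decay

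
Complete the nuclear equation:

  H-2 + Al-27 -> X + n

Si-28

Conserve mass number: 2 + 27 = A + 1, so A = 28.
Conserve atomic number: 1 + 13 = Z + 0, so Z = 14.
Z = 14 is silicon, so the species is Si-28.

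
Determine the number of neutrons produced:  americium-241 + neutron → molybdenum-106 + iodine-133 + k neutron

Conserve mass number: 242 = 106 + 133 + k, so k = 242 − 239 = 3.
Check atomic number: 95 = 42 + 53 + 0 = 95. ✓

3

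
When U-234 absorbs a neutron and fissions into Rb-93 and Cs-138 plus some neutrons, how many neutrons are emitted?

4

Conserve mass number: 235 = 93 + 138 + k, so k = 235 − 231 = 4.
Check atomic number: 92 = 37 + 55 + 0 = 92. ✓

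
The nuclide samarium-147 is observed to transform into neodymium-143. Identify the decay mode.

ΔA = 143 − 147 = -4; ΔZ = 60 − 62 = -2.
A drops by 4 and Z drops by 2 — the signature of alpha emission.

alpha decay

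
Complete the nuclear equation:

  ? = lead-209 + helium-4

Conserve mass number: A = 209 + 4, so A = 213.
Conserve atomic number: Z = 82 + 2, so Z = 84.
Z = 84 is polonium, so the species is polonium-213.

Po-213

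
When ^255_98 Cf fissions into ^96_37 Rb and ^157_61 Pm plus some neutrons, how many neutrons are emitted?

Conserve mass number: 255 = 96 + 157 + k, so k = 255 − 253 = 2.
Check atomic number: 98 = 37 + 61 + 0 = 98. ✓

2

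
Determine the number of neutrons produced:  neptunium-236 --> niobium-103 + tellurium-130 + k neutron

Conserve mass number: 236 = 103 + 130 + k, so k = 236 − 233 = 3.
Check atomic number: 93 = 41 + 52 + 0 = 93. ✓

3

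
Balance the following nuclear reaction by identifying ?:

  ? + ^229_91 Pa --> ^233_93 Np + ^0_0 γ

alpha particle

Conserve mass number: A + 229 = 233 + 0, so A = 4.
Conserve atomic number: Z + 91 = 93 + 0, so Z = 2.
A = 4 and Z = 2 is ^4_2 He — an alpha particle.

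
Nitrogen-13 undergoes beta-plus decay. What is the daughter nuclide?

C-13

Beta-plus decay: mass number changes by +0, atomic number by -1.
A: 13 = 13; Z: 7 − 1 = 6.
Z = 6 is carbon, so the daughter is carbon-13.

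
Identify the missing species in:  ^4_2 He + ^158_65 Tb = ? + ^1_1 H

Dy-161

Conserve mass number: 4 + 158 = A + 1, so A = 161.
Conserve atomic number: 2 + 65 = Z + 1, so Z = 66.
Z = 66 is dysprosium, so the species is ^161_66 Dy.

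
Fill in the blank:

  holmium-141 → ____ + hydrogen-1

Conserve mass number: 141 = A + 1, so A = 140.
Conserve atomic number: 67 = Z + 1, so Z = 66.
Z = 66 is dysprosium, so the species is dysprosium-140.

Dy-140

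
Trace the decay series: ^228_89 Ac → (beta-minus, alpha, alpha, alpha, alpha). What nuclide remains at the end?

Start: (A, Z) = (228, 89).
After β⁻: (228, 90).
After α: (224, 88).
After α: (220, 86).
After α: (216, 84).
After α: (212, 82).
Z = 82 is lead.

Pb-212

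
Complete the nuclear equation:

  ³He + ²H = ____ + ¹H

He-4

Conserve mass number: 3 + 2 = A + 1, so A = 4.
Conserve atomic number: 2 + 1 = Z + 1, so Z = 2.
A = 4 and Z = 2 is ⁴He — an alpha particle.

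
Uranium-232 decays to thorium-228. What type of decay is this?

ΔA = 228 − 232 = -4; ΔZ = 90 − 92 = -2.
A drops by 4 and Z drops by 2 — the signature of alpha emission.

alpha decay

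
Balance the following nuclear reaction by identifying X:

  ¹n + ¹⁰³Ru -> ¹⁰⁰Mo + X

alpha particle

Conserve mass number: 1 + 103 = 100 + A, so A = 4.
Conserve atomic number: 0 + 44 = 42 + Z, so Z = 2.
A = 4 and Z = 2 is ⁴He — an alpha particle.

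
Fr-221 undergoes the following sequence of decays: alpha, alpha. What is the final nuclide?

Bi-213

Start: (A, Z) = (221, 87).
After α: (217, 85).
After α: (213, 83).
Z = 83 is bismuth.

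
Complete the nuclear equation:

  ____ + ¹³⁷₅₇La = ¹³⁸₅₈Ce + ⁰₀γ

Conserve mass number: A + 137 = 138 + 0, so A = 1.
Conserve atomic number: Z + 57 = 58 + 0, so Z = 1.
A = 1 and Z = 1 is ¹₁H — a proton.

proton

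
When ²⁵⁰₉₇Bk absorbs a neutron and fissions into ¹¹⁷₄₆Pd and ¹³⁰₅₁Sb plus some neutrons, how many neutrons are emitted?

Conserve mass number: 251 = 117 + 130 + k, so k = 251 − 247 = 4.
Check atomic number: 97 = 46 + 51 + 0 = 97. ✓

4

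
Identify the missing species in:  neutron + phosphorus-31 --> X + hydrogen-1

Si-31

Conserve mass number: 1 + 31 = A + 1, so A = 31.
Conserve atomic number: 0 + 15 = Z + 1, so Z = 14.
Z = 14 is silicon, so the species is silicon-31.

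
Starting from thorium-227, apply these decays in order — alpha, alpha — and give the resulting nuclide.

Start: (A, Z) = (227, 90).
After α: (223, 88).
After α: (219, 86).
Z = 86 is radon.

Rn-219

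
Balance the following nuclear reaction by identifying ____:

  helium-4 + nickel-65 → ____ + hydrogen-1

Cu-68

Conserve mass number: 4 + 65 = A + 1, so A = 68.
Conserve atomic number: 2 + 28 = Z + 1, so Z = 29.
Z = 29 is copper, so the species is copper-68.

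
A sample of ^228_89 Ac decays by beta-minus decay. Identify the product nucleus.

Beta-minus decay: mass number changes by +0, atomic number by +1.
A: 228 = 228; Z: 89 + 1 = 90.
Z = 90 is thorium, so the daughter is ^228_90 Th.

Th-228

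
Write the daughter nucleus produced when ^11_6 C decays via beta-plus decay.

B-11

Beta-plus decay: mass number changes by +0, atomic number by -1.
A: 11 = 11; Z: 6 − 1 = 5.
Z = 5 is boron, so the daughter is ^11_5 B.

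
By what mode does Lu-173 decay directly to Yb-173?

ΔA = 173 − 173 = 0; ΔZ = 70 − 71 = -1.
A is unchanged and Z drops by 1 — a proton has become a neutron (β⁺ emission or electron capture).

beta-plus decay or electron capture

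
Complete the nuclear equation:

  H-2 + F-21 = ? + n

Conserve mass number: 2 + 21 = A + 1, so A = 22.
Conserve atomic number: 1 + 9 = Z + 0, so Z = 10.
Z = 10 is neon, so the species is Ne-22.

Ne-22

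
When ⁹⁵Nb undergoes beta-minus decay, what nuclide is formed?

Beta-minus decay: mass number changes by +0, atomic number by +1.
A: 95 = 95; Z: 41 + 1 = 42.
Z = 42 is molybdenum, so the daughter is ⁹⁵Mo.

Mo-95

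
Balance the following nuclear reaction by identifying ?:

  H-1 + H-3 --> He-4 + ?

Conserve mass number: 1 + 3 = 4 + A, so A = 0.
Conserve atomic number: 1 + 1 = 2 + Z, so Z = 0.
A = 0 and Z = 0 is γ — a gamma ray.

gamma ray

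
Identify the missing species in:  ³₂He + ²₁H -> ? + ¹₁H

Conserve mass number: 3 + 2 = A + 1, so A = 4.
Conserve atomic number: 2 + 1 = Z + 1, so Z = 2.
A = 4 and Z = 2 is ⁴₂He — an alpha particle.

He-4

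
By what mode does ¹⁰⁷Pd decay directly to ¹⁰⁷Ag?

beta-minus decay

ΔA = 107 − 107 = 0; ΔZ = 47 − 46 = +1.
A is unchanged and Z rises by 1 — a neutron has become a proton (β⁻ decay).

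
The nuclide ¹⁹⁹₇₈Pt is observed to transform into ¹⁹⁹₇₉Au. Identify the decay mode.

ΔA = 199 − 199 = 0; ΔZ = 79 − 78 = +1.
A is unchanged and Z rises by 1 — a neutron has become a proton (β⁻ decay).

beta-minus decay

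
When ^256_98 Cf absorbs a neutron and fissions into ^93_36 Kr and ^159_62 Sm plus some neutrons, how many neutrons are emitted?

Conserve mass number: 257 = 93 + 159 + k, so k = 257 − 252 = 5.
Check atomic number: 98 = 36 + 62 + 0 = 98. ✓

5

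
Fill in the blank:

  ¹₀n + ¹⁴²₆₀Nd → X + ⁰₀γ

Nd-143

Conserve mass number: 1 + 142 = A + 0, so A = 143.
Conserve atomic number: 0 + 60 = Z + 0, so Z = 60.
Z = 60 is neodymium, so the species is ¹⁴³₆₀Nd.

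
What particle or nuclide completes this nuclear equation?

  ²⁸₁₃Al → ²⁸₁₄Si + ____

beta-minus particle

Conserve mass number: 28 = 28 + A, so A = 0.
Conserve atomic number: 13 = 14 + Z, so Z = -1.
A = 0 and Z = -1 is ⁰₋₁e — a beta-minus particle.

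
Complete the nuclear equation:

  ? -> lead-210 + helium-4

Conserve mass number: A = 210 + 4, so A = 214.
Conserve atomic number: Z = 82 + 2, so Z = 84.
Z = 84 is polonium, so the species is polonium-214.

Po-214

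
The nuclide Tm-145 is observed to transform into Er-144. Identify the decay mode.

proton emission

ΔA = 144 − 145 = -1; ΔZ = 68 − 69 = -1.
A drops by 1 and Z drops by 1 — a proton was emitted.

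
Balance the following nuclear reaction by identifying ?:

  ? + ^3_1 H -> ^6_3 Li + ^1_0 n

alpha particle

Conserve mass number: A + 3 = 6 + 1, so A = 4.
Conserve atomic number: Z + 1 = 3 + 0, so Z = 2.
A = 4 and Z = 2 is ^4_2 He — an alpha particle.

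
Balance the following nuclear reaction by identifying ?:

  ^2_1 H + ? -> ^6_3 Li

Conserve mass number: 2 + A = 6, so A = 4.
Conserve atomic number: 1 + Z = 3, so Z = 2.
A = 4 and Z = 2 is ^4_2 He — an alpha particle.

alpha particle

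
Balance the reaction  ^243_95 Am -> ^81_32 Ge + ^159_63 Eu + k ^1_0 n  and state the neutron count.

Conserve mass number: 243 = 81 + 159 + k, so k = 243 − 240 = 3.
Check atomic number: 95 = 32 + 63 + 0 = 95. ✓

3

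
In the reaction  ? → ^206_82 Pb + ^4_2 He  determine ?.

Po-210

Conserve mass number: A = 206 + 4, so A = 210.
Conserve atomic number: Z = 82 + 2, so Z = 84.
Z = 84 is polonium, so the species is ^210_84 Po.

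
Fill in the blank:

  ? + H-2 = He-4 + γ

deuteron

Conserve mass number: A + 2 = 4 + 0, so A = 2.
Conserve atomic number: Z + 1 = 2 + 0, so Z = 1.
A = 2 and Z = 1 is H-2 — a deuteron.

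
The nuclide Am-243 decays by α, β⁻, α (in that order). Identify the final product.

U-235

Start: (A, Z) = (243, 95).
After α: (239, 93).
After β⁻: (239, 94).
After α: (235, 92).
Z = 92 is uranium.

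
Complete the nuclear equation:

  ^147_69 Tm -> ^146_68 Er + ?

Conserve mass number: 147 = 146 + A, so A = 1.
Conserve atomic number: 69 = 68 + Z, so Z = 1.
A = 1 and Z = 1 is ^1_1 H — a proton.

proton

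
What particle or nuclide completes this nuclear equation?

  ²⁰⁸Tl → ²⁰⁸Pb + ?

Conserve mass number: 208 = 208 + A, so A = 0.
Conserve atomic number: 81 = 82 + Z, so Z = -1.
A = 0 and Z = -1 is e⁻ — a beta-minus particle.

beta-minus particle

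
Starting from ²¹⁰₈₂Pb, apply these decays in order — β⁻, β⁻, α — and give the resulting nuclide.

Start: (A, Z) = (210, 82).
After β⁻: (210, 83).
After β⁻: (210, 84).
After α: (206, 82).
Z = 82 is lead.

Pb-206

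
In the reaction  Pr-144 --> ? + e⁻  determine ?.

Nd-144

Conserve mass number: 144 = A + 0, so A = 144.
Conserve atomic number: 59 = Z − 1, so Z = 60.
Z = 60 is neodymium, so the species is Nd-144.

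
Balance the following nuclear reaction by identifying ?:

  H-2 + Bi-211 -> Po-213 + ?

Conserve mass number: 2 + 211 = 213 + A, so A = 0.
Conserve atomic number: 1 + 83 = 84 + Z, so Z = 0.
A = 0 and Z = 0 is γ — a gamma ray.

gamma ray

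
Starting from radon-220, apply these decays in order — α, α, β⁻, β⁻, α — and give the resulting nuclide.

Pb-208

Start: (A, Z) = (220, 86).
After α: (216, 84).
After α: (212, 82).
After β⁻: (212, 83).
After β⁻: (212, 84).
After α: (208, 82).
Z = 82 is lead.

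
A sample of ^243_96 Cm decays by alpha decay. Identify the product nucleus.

Alpha decay: mass number changes by -4, atomic number by -2.
A: 243 − 4 = 239; Z: 96 − 2 = 94.
Z = 94 is plutonium, so the daughter is ^239_94 Pu.

Pu-239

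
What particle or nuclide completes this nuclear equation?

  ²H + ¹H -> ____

He-3

Conserve mass number: 2 + 1 = A, so A = 3.
Conserve atomic number: 1 + 1 = Z, so Z = 2.
Z = 2 is helium, so the species is ³He.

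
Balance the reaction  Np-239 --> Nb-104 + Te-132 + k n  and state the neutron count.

Conserve mass number: 239 = 104 + 132 + k, so k = 239 − 236 = 3.
Check atomic number: 93 = 41 + 52 + 0 = 93. ✓

3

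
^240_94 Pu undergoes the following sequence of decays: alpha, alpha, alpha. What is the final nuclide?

Ra-228

Start: (A, Z) = (240, 94).
After α: (236, 92).
After α: (232, 90).
After α: (228, 88).
Z = 88 is radium.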